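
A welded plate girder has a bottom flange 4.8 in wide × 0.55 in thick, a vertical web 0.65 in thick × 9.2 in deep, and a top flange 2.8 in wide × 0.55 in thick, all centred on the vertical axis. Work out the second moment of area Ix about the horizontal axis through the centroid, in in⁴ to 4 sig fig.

Ix ≈ 138.8 in⁴

Split into non-overlapping primitives; take the origin at the lower-left of the bounding box.
Bottom plate: 4.8 × 0.55, A = 2.64 in², y = 0.275 in, Ī = 0.06655 in⁴.
Web plate: 0.65 × 9.2, A = 5.98 in², y = 5.15 in, Ī = 42.1789 in⁴.
Top plate: 2.8 × 0.55, A = 1.54 in², y = 10.025 in, Ī = 0.0388208 in⁴.
Centroid: ȳ = ΣA·y / ΣA = 4.62219 in.
Transfer each piece to the horizontal axis through the centroid using Ī + A·d² with d = y − 4.62219:
  bottom plate: d = -4.34719 in → contributes +49.9575 in⁴
  web plate: d = 0.527805 in → contributes +43.8448 in⁴
  top plate: d = 5.40281 in → contributes +44.9919 in⁴
Total I = 138.794 in⁴.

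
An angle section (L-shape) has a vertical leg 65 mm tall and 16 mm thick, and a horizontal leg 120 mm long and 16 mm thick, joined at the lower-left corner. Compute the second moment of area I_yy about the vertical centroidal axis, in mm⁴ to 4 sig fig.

Treat the section as a set of non-overlapping primitives; coordinates are from the bounding-box lower-left.
Vertical leg: 16 × 65, A = 1 040 mm², x = 8 mm, Ī = 22186.7 mm⁴.
Horizontal leg (remainder): 104 × 16, A = 1 664 mm², x = 68 mm, Ī = 1 499 819 mm⁴.
Centroid: x̄ = ΣA·x / ΣA = 44.9231 mm.
Transfer each piece to the vertical centroidal axis using Ī + A·d² with d = x − 44.9231:
  vertical leg: d = -36.9231 mm → contributes +1 440 033 mm⁴
  horizontal leg (remainder): d = 23.0769 mm → contributes +2 385 973 mm⁴
Total I = 3 826 005 mm⁴.

I_yy ≈ 3.826 × 10⁶ mm⁴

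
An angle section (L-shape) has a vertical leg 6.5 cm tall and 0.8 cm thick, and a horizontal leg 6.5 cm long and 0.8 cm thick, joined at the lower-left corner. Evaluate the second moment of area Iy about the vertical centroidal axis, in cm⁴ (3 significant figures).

Iy ≈ 38.3 cm⁴

Break the section into simple shapes (no overlaps), measuring from the bottom-left corner of the bounding box.
Vertical leg: 0.8 × 6.5, A = 5.2 cm², x = 0.4 cm, Ī = 0.27733 cm⁴.
Horizontal leg (remainder): 5.7 × 0.8, A = 4.56 cm², x = 3.65 cm, Ī = 12.346 cm⁴.
Centroid: x̄ = ΣA·x / ΣA = 1.9184 cm.
Transfer each piece to the vertical centroidal axis using Ī + A·d² with d = x − 1.9184:
  vertical leg: d = -1.5184 cm → contributes +12.267 cm⁴
  horizontal leg (remainder): d = 1.7316 cm → contributes +26.018 cm⁴
Total I = 38.285 cm⁴.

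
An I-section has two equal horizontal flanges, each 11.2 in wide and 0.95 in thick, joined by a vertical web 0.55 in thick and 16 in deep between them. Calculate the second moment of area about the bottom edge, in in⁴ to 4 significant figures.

I_base ≈ 4127 in⁴

Break the section into simple shapes (no overlaps), measuring from the bottom-left corner of the bounding box.
Bottom flange: 11.2 × 0.95, A = 10.64 in², y = 0.475 in, Ī = 0.800217 in⁴.
Web: 0.55 × 16, A = 8.8 in², y = 8.95 in, Ī = 187.733 in⁴.
Top flange: 11.2 × 0.95, A = 10.64 in², y = 17.425 in, Ī = 0.800217 in⁴.
Transfer each piece to the bottom edge using Ī + A·d² with d = y − 0:
  bottom flange: d = 0.475 in → contributes +3.20087 in⁴
  web: d = 8.95 in → contributes +892.635 in⁴
  top flange: d = 17.425 in → contributes +3231.43 in⁴
Total I = 4127.27 in⁴.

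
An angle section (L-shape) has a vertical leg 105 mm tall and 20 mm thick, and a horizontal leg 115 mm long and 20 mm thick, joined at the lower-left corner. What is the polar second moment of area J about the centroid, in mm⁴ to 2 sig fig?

J ≈ 8.6 × 10⁶ mm⁴

Split into non-overlapping primitives; take the origin at the lower-left of the bounding box.
Vertical leg: 20 × 105, A = 2 100 mm², y = 52.5 mm, Ī = 1 929 375 mm⁴.
Horizontal leg (remainder): 95 × 20, A = 1 900 mm², y = 10 mm, Ī = 63 333 mm⁴.
Centroid: ȳ = ΣA·y / ΣA = 32.31 mm.
Transfer each piece to the centroidal x-axis using Ī + A·d² with d = y − 32.31:
  vertical leg: d = 20.19 mm → contributes +2 785 199 mm⁴
  horizontal leg (remainder): d = -22.31 mm → contributes +1 009 244 mm⁴
Total I = 3 794 443 mm⁴.
For the y-axis: x̄ = 37.31 mm.
Repeating about the centroidal y-axis gives I_y = 4 796 943 mm⁴.
Polar second moment: J = I_x + I_y = 8 591 385 mm⁴.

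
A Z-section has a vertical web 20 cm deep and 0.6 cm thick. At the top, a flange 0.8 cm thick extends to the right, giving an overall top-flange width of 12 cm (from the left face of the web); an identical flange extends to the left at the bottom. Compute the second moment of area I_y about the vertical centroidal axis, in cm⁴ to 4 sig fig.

Break the section into simple shapes (no overlaps), measuring from the bottom-left corner of the bounding box.
Web: 0.6 × 20, A = 12 cm², x = 11.7 cm, Ī = 0.36 cm⁴.
Top flange (beyond web): 11.4 × 0.8, A = 9.12 cm², x = 17.7 cm, Ī = 98.7696 cm⁴.
Bottom flange (beyond web): 11.4 × 0.8, A = 9.12 cm², x = 5.7 cm, Ī = 98.7696 cm⁴.
Centroid: x̄ = ΣA·x / ΣA = 11.7 cm.
Transfer each piece to the vertical centroidal axis using Ī + A·d² with d = x − 11.7:
  web: d = 0 cm → contributes +0.36 cm⁴
  top flange (beyond web): d = 6 cm → contributes +427.09 cm⁴
  bottom flange (beyond web): d = -6 cm → contributes +427.09 cm⁴
Total I = 854.539 cm⁴.

I_y ≈ 854.5 cm⁴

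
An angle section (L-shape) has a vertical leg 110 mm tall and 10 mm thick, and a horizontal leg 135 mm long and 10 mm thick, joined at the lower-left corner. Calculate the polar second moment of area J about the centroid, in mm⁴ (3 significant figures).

J ≈ 6.89 × 10⁶ mm⁴

Break the section into simple shapes (no overlaps), measuring from the bottom-left corner of the bounding box.
Vertical leg: 10 × 110, A = 1 100 mm², y = 55 mm, Ī = 1 109 167 mm⁴.
Horizontal leg (remainder): 125 × 10, A = 1 250 mm², y = 5 mm, Ī = 10 417 mm⁴.
Centroid: ȳ = ΣA·y / ΣA = 28.404 mm.
Transfer each piece to the centroidal x-axis using Ī + A·d² with d = y − 28.404:
  vertical leg: d = 26.596 mm → contributes +1 887 234 mm⁴
  horizontal leg (remainder): d = -23.404 mm → contributes +695 116 mm⁴
Total I = 2 582 349 mm⁴.
For the y-axis: x̄ = 40.904 mm.
Repeating about the centroidal y-axis gives I_y = 4 302 662 mm⁴.
Polar second moment: J = I_x + I_y = 6 885 011 mm⁴.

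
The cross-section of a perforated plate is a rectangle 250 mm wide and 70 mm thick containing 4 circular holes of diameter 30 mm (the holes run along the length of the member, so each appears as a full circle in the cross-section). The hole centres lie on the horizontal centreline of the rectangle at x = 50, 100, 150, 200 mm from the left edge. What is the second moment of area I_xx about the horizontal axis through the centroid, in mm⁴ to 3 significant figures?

Split into non-overlapping primitives; take the origin at the lower-left of the bounding box.
Plate: 250 × 70, A = 17 500 mm², y = 35 mm, Ī = 7 145 833 mm⁴.
Hole 1 (subtracted): ⌀30, A = 706.86 mm², y = 35 mm, Ī = 39 761 mm⁴.
Hole 2 (subtracted): ⌀30, A = 706.86 mm², y = 35 mm, Ī = 39 761 mm⁴.
Hole 3 (subtracted): ⌀30, A = 706.86 mm², y = 35 mm, Ī = 39 761 mm⁴.
Hole 4 (subtracted): ⌀30, A = 706.86 mm², y = 35 mm, Ī = 39 761 mm⁴.
By symmetry the centroid is at mid-height, ȳ = 35 mm.
All pieces are centred on the horizontal axis through the centroid, so I = ΣĪ (holes subtracted) = 6 986 790 mm⁴.

I_xx ≈ 6.99 × 10⁶ mm⁴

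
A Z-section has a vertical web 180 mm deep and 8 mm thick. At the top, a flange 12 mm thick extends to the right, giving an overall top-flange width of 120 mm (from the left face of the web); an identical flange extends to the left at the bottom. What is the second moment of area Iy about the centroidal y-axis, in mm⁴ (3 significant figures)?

Decompose the section into non-overlapping parts with the origin at the bottom-left of its bounding rectangle.
Web: 8 × 180, A = 1 440 mm², x = 116 mm, Ī = 7 680 mm⁴.
Top flange (beyond web): 112 × 12, A = 1 344 mm², x = 176 mm, Ī = 1 404 928 mm⁴.
Bottom flange (beyond web): 112 × 12, A = 1 344 mm², x = 56 mm, Ī = 1 404 928 mm⁴.
Centroid: x̄ = ΣA·x / ΣA = 116 mm.
Transfer each piece to the centroidal y-axis using Ī + A·d² with d = x − 116:
  web: d = 0 mm → contributes +7 680 mm⁴
  top flange (beyond web): d = 60 mm → contributes +6 243 328 mm⁴
  bottom flange (beyond web): d = -60 mm → contributes +6 243 328 mm⁴
Total I = 12 494 336 mm⁴.

Iy ≈ 1.25 × 10⁷ mm⁴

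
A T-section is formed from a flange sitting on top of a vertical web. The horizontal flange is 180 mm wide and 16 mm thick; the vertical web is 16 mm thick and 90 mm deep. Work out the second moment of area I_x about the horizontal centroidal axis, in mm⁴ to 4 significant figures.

Split into non-overlapping primitives; take the origin at the lower-left of the bounding box.
Flange: 180 × 16, A = 2 880 mm², y = 98 mm, Ī = 61 440 mm⁴.
Web: 16 × 90, A = 1 440 mm², y = 45 mm, Ī = 972 000 mm⁴.
Centroid: ȳ = ΣA·y / ΣA = 80.3333 mm.
Transfer each piece to the horizontal centroidal axis using Ī + A·d² with d = y − 80.3333:
  flange: d = 17.6667 mm → contributes +960 320 mm⁴
  web: d = -35.3333 mm → contributes +2 769 760 mm⁴
Total I = 3 730 080 mm⁴.

I_x ≈ 3.730 × 10⁶ mm⁴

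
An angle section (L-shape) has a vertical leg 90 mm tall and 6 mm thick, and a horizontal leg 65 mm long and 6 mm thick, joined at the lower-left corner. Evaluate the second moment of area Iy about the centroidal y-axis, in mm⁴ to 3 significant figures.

Iy ≈ 3.30 × 10⁵ mm⁴

Break the section into simple shapes (no overlaps), measuring from the bottom-left corner of the bounding box.
Vertical leg: 6 × 90, A = 540 mm², x = 3 mm, Ī = 1 620 mm⁴.
Horizontal leg (remainder): 59 × 6, A = 354 mm², x = 35.5 mm, Ī = 102 690 mm⁴.
Centroid: x̄ = ΣA·x / ΣA = 15.869 mm.
Transfer each piece to the centroidal y-axis using Ī + A·d² with d = x − 15.869:
  vertical leg: d = -12.869 mm → contributes +91 052 mm⁴
  horizontal leg (remainder): d = 19.631 mm → contributes +239 111 mm⁴
Total I = 330 163 mm⁴.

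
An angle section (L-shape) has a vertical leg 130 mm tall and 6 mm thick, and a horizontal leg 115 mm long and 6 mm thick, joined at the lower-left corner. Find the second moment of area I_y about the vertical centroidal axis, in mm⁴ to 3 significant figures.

I_y ≈ 1.83 × 10⁶ mm⁴

Treat the section as a set of non-overlapping primitives; coordinates are from the bounding-box lower-left.
Vertical leg: 6 × 130, A = 780 mm², x = 3 mm, Ī = 2 340 mm⁴.
Horizontal leg (remainder): 109 × 6, A = 654 mm², x = 60.5 mm, Ī = 647 515 mm⁴.
Centroid: x̄ = ΣA·x / ΣA = 29.224 mm.
Transfer each piece to the vertical centroidal axis using Ī + A·d² with d = x − 29.224:
  vertical leg: d = -26.224 mm → contributes +538 738 mm⁴
  horizontal leg (remainder): d = 31.276 mm → contributes +1 287 256 mm⁴
Total I = 1 825 994 mm⁴.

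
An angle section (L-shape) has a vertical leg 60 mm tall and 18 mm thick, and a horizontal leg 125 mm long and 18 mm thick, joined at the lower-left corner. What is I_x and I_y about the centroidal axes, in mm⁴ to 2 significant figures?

I_x ≈ 6.8 × 10⁵ mm⁴, I_y ≈ 4.6 × 10⁶ mm⁴

Break the section into simple shapes (no overlaps), measuring from the bottom-left corner of the bounding box.
Vertical leg: 18 × 60, A = 1 080 mm², y = 30 mm, Ī = 324 000 mm⁴.
Horizontal leg (remainder): 107 × 18, A = 1 926 mm², y = 9 mm, Ī = 52 002 mm⁴.
Centroid: ȳ = ΣA·y / ΣA = 16.54 mm.
Transfer each piece to the centroidal x-axis using Ī + A·d² with d = y − 16.54:
  vertical leg: d = 13.46 mm → contributes +519 523 mm⁴
  horizontal leg (remainder): d = -7.545 mm → contributes +161 641 mm⁴
Total I = 681 163 mm⁴.
For the y-axis: x̄ = 49.04 mm.
Repeating about the centroidal y-axis gives I_y = 4 569 756 mm⁴.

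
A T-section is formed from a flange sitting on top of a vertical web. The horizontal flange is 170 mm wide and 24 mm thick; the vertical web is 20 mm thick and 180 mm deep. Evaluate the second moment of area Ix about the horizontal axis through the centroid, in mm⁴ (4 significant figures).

Break the section into simple shapes (no overlaps), measuring from the bottom-left corner of the bounding box.
Flange: 170 × 24, A = 4 080 mm², y = 192 mm, Ī = 195 840 mm⁴.
Web: 20 × 180, A = 3 600 mm², y = 90 mm, Ī = 9 720 000 mm⁴.
Centroid: ȳ = ΣA·y / ΣA = 144.188 mm.
Transfer each piece to the horizontal axis through the centroid using Ī + A·d² with d = y − 144.188:
  flange: d = 47.8125 mm → contributes +9 522 863 mm⁴
  web: d = -54.1875 mm → contributes +20 290 627 mm⁴
Total I = 29 813 490 mm⁴.

Ix ≈ 2.981 × 10⁷ mm⁴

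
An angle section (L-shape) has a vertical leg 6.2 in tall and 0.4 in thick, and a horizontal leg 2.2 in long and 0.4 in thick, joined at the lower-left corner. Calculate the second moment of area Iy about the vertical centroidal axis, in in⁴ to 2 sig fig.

Iy ≈ 0.90 in⁴

Decompose the section into non-overlapping parts with the origin at the bottom-left of its bounding rectangle.
Vertical leg: 0.4 × 6.2, A = 2.48 in², x = 0.2 in, Ī = 0.03307 in⁴.
Horizontal leg (remainder): 1.8 × 0.4, A = 0.72 in², x = 1.3 in, Ī = 0.1944 in⁴.
Centroid: x̄ = ΣA·x / ΣA = 0.4475 in.
Transfer each piece to the vertical centroidal axis using Ī + A·d² with d = x − 0.4475:
  vertical leg: d = -0.2475 in → contributes +0.185 in⁴
  horizontal leg (remainder): d = 0.8525 in → contributes +0.7177 in⁴
Total I = 0.9026 in⁴.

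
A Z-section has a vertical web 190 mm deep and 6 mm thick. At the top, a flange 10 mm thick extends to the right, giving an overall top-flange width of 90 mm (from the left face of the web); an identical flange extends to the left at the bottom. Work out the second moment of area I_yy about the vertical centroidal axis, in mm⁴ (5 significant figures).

I_yy ≈ 4.3933 × 10⁶ mm⁴

Decompose the section into non-overlapping parts with the origin at the bottom-left of its bounding rectangle.
Web: 6 × 190, A = 1 140 mm², x = 87 mm, Ī = 3 420 mm⁴.
Top flange (beyond web): 84 × 10, A = 840 mm², x = 132 mm, Ī = 493 920 mm⁴.
Bottom flange (beyond web): 84 × 10, A = 840 mm², x = 42 mm, Ī = 493 920 mm⁴.
Centroid: x̄ = ΣA·x / ΣA = 87 mm.
Transfer each piece to the vertical centroidal axis using Ī + A·d² with d = x − 87:
  web: d = 0 mm → contributes +3 420 mm⁴
  top flange (beyond web): d = 45 mm → contributes +2 194 920 mm⁴
  bottom flange (beyond web): d = -45 mm → contributes +2 194 920 mm⁴
Total I = 4 393 260 mm⁴.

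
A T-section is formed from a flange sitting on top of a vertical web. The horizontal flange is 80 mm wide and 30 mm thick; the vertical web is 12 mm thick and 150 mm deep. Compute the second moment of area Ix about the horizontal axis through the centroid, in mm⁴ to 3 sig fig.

Split into non-overlapping primitives; take the origin at the lower-left of the bounding box.
Flange: 80 × 30, A = 2 400 mm², y = 165 mm, Ī = 180 000 mm⁴.
Web: 12 × 150, A = 1 800 mm², y = 75 mm, Ī = 3 375 000 mm⁴.
Centroid: ȳ = ΣA·y / ΣA = 126.43 mm.
Transfer each piece to the horizontal axis through the centroid using Ī + A·d² with d = y − 126.43:
  flange: d = 38.571 mm → contributes +3 750 612 mm⁴
  web: d = -51.429 mm → contributes +8 135 816 mm⁴
Total I = 11 886 429 mm⁴.

Ix ≈ 1.19 × 10⁷ mm⁴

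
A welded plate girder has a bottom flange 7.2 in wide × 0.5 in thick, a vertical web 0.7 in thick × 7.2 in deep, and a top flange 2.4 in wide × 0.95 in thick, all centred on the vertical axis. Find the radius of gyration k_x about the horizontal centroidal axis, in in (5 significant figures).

Break the section into simple shapes (no overlaps), measuring from the bottom-left corner of the bounding box.
Bottom plate: 7.2 × 0.5, A = 3.6 in², y = 0.25 in, Ī = 0.075 in⁴.
Web plate: 0.7 × 7.2, A = 5.04 in², y = 4.1 in, Ī = 21.7728 in⁴.
Top plate: 2.4 × 0.95, A = 2.28 in², y = 8.175 in, Ī = 0.171475 in⁴.
Centroid: ȳ = ΣA·y / ΣA = 3.681593 in.
Transfer each piece to the horizontal centroidal axis using Ī + A·d² with d = y − 3.681593:
  bottom plate: d = -3.431593 in → contributes +42.468 in⁴
  web plate: d = 0.4184066 in → contributes +22.65512 in⁴
  top plate: d = 4.493407 in → contributes +46.20628 in⁴
Total I = 111.3294 in⁴.
Radius of gyration: k = √(I/A) = √(111.3294 / 10.92) = 3.192961 in.

k_x ≈ 3.1930 in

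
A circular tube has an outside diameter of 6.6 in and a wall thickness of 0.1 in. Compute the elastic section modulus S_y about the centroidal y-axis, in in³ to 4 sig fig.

Treat the section as a set of non-overlapping primitives; coordinates are from the bounding-box lower-left.
Outer circle: ⌀6.6, A = 34.2119 in², x = 3.3 in, Ī = 93.142 in⁴.
Bore (subtracted): ⌀6.4, A = 32.1699 in², x = 3.3 in, Ī = 82.355 in⁴.
By symmetry the centroid is at mid-width, x̄ = 3.3 in.
All pieces are centred on the centroidal y-axis, so I = ΣĪ (holes subtracted) = 10.7871 in⁴.
Extreme fibre distance c = 3.3 in; S = I/c = 3.2688 in³.

S_y ≈ 3.269 in³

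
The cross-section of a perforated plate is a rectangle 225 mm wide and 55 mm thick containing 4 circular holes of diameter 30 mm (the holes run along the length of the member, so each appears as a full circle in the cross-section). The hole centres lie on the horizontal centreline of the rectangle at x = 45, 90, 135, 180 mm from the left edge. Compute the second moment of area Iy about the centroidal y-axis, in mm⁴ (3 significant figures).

Iy ≈ 4.49 × 10⁷ mm⁴

Treat the section as a set of non-overlapping primitives; coordinates are from the bounding-box lower-left.
Plate: 225 × 55, A = 12 375 mm², x = 112.5 mm, Ī = 52 207 031 mm⁴.
Hole 1 (subtracted): ⌀30, A = 706.86 mm², x = 45 mm, Ī = 39 761 mm⁴.
Hole 2 (subtracted): ⌀30, A = 706.86 mm², x = 90 mm, Ī = 39 761 mm⁴.
Hole 3 (subtracted): ⌀30, A = 706.86 mm², x = 135 mm, Ī = 39 761 mm⁴.
Hole 4 (subtracted): ⌀30, A = 706.86 mm², x = 180 mm, Ī = 39 761 mm⁴.
By symmetry the centroid is at mid-width, x̄ = 112.5 mm.
Transfer each piece to the centroidal y-axis using Ī + A·d² with d = x − 112.5:
  plate: d = 0 mm → contributes +52 207 031 mm⁴
  hole 1: d = -67.5 mm → contributes −3 260 384 mm⁴
  hole 2: d = -22.5 mm → contributes −397 608 mm⁴
  hole 3: d = 22.5 mm → contributes −397 608 mm⁴
  hole 4: d = 67.5 mm → contributes −3 260 384 mm⁴
Total I = 44 891 047 mm⁴.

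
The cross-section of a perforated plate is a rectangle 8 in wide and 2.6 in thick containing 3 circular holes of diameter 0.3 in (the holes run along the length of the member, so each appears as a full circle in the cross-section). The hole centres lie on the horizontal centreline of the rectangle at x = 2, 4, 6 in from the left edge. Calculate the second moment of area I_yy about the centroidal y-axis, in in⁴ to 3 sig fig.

I_yy ≈ 110 in⁴

Break the section into simple shapes (no overlaps), measuring from the bottom-left corner of the bounding box.
Plate: 8 × 2.6, A = 20.8 in², x = 4 in, Ī = 110.93 in⁴.
Hole 1 (subtracted): ⌀0.3, A = 0.070686 in², x = 2 in, Ī = 0.00039761 in⁴.
Hole 2 (subtracted): ⌀0.3, A = 0.070686 in², x = 4 in, Ī = 0.00039761 in⁴.
Hole 3 (subtracted): ⌀0.3, A = 0.070686 in², x = 6 in, Ī = 0.00039761 in⁴.
By symmetry the centroid is at mid-width, x̄ = 4 in.
Transfer each piece to the centroidal y-axis using Ī + A·d² with d = x − 4:
  plate: d = 0 in → contributes +110.93 in⁴
  hole 1: d = -2 in → contributes −0.28314 in⁴
  hole 2: d = 0 in → contributes −0.00039761 in⁴
  hole 3: d = 2 in → contributes −0.28314 in⁴
Total I = 110.37 in⁴.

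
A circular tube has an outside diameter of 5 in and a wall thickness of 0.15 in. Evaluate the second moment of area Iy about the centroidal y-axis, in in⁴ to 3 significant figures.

Treat the section as a set of non-overlapping primitives; coordinates are from the bounding-box lower-left.
Outer circle: ⌀5, A = 19.635 in², x = 2.5 in, Ī = 30.68 in⁴.
Bore (subtracted): ⌀4.7, A = 17.349 in², x = 2.5 in, Ī = 23.953 in⁴.
By symmetry the centroid is at mid-width, x̄ = 2.5 in.
All pieces are centred on the centroidal y-axis, so I = ΣĪ (holes subtracted) = 6.7265 in⁴.

Iy ≈ 6.73 in⁴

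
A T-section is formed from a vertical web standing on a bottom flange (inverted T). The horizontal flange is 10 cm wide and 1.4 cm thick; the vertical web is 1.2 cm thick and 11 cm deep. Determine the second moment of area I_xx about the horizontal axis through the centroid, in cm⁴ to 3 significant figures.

I_xx ≈ 397 cm⁴

Break the section into simple shapes (no overlaps), measuring from the bottom-left corner of the bounding box.
Flange: 10 × 1.4, A = 14 cm², y = 0.7 cm, Ī = 2.2867 cm⁴.
Web: 1.2 × 11, A = 13.2 cm², y = 6.9 cm, Ī = 133.1 cm⁴.
Centroid: ȳ = ΣA·y / ΣA = 3.7088 cm.
Transfer each piece to the horizontal axis through the centroid using Ī + A·d² with d = y − 3.7088:
  flange: d = -3.0088 cm → contributes +129.03 cm⁴
  web: d = 3.1912 cm → contributes +267.52 cm⁴
Total I = 396.55 cm⁴.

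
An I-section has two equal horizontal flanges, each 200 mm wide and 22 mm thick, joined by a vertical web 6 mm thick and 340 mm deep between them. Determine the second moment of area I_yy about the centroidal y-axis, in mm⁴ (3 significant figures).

I_yy ≈ 2.93 × 10⁷ mm⁴

Treat the section as a set of non-overlapping primitives; coordinates are from the bounding-box lower-left.
Bottom flange: 200 × 22, A = 4 400 mm², x = 100 mm, Ī = 14 666 667 mm⁴.
Web: 6 × 340, A = 2 040 mm², x = 100 mm, Ī = 6 120 mm⁴.
Top flange: 200 × 22, A = 4 400 mm², x = 100 mm, Ī = 14 666 667 mm⁴.
By symmetry the centroid is at mid-width, x̄ = 100 mm.
All pieces are centred on the centroidal y-axis, so I = ΣĪ = 29 339 453 mm⁴.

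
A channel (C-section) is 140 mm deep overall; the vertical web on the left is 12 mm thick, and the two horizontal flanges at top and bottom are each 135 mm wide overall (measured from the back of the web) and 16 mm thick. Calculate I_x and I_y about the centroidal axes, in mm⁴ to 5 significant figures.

Split into non-overlapping primitives; take the origin at the lower-left of the bounding box.
Web: 12 × 140, A = 1 680 mm², y = 70 mm, Ī = 2 744 000 mm⁴.
Top flange (beyond web): 123 × 16, A = 1 968 mm², y = 132 mm, Ī = 41 984 mm⁴.
Bottom flange (beyond web): 123 × 16, A = 1 968 mm², y = 8 mm, Ī = 41 984 mm⁴.
By symmetry the centroid is at mid-height, ȳ = 70 mm.
Transfer each piece to the centroidal x-axis using Ī + A·d² with d = y − 70:
  web: d = 0 mm → contributes +2 744 000 mm⁴
  top flange (beyond web): d = 62 mm → contributes +7 606 976 mm⁴
  bottom flange (beyond web): d = -62 mm → contributes +7 606 976 mm⁴
Total I = 17 957 952 mm⁴.
For the y-axis: x̄ = 53.30769 mm.
Repeating about the centroidal y-axis gives I_y = 10 347 164 mm⁴.

I_x ≈ 1.7958 × 10⁷ mm⁴, I_y ≈ 1.0347 × 10⁷ mm⁴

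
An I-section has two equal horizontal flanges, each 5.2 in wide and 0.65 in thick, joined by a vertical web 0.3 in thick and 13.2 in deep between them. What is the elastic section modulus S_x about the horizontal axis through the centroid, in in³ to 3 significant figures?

S_x ≈ 52.7 in³

Split into non-overlapping primitives; take the origin at the lower-left of the bounding box.
Bottom flange: 5.2 × 0.65, A = 3.38 in², y = 0.325 in, Ī = 0.119 in⁴.
Web: 0.3 × 13.2, A = 3.96 in², y = 7.25 in, Ī = 57.499 in⁴.
Top flange: 5.2 × 0.65, A = 3.38 in², y = 14.175 in, Ī = 0.119 in⁴.
By symmetry the centroid is at mid-height, ȳ = 7.25 in.
Transfer each piece to the horizontal axis through the centroid using Ī + A·d² with d = y − 7.25:
  bottom flange: d = -6.925 in → contributes +162.21 in⁴
  web: d = 0 in → contributes +57.499 in⁴
  top flange: d = 6.925 in → contributes +162.21 in⁴
Total I = 381.92 in⁴.
Extreme fibre distance c = 7.25 in; S = I/c = 52.678 in³.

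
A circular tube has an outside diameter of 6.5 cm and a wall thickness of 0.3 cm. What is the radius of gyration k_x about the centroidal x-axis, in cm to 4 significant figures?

k_x ≈ 2.195 cm

Split into non-overlapping primitives; take the origin at the lower-left of the bounding box.
Outer circle: ⌀6.5, A = 33.1831 cm², y = 3.25 cm, Ī = 87.6241 cm⁴.
Bore (subtracted): ⌀5.9, A = 27.3397 cm², y = 3.25 cm, Ī = 59.481 cm⁴.
By symmetry the centroid is at mid-height, ȳ = 3.25 cm.
All pieces are centred on the centroidal x-axis, so I = ΣĪ (holes subtracted) = 28.1431 cm⁴.
Radius of gyration: k = √(I/A) = √(28.1431 / 5.84336) = 2.1946 cm.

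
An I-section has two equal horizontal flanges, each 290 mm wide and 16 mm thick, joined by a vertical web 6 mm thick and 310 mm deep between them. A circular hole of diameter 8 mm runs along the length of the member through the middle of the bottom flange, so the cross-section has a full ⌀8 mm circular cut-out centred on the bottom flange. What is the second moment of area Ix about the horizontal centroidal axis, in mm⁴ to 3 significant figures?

Ix ≈ 2.60 × 10⁸ mm⁴

Decompose the section into non-overlapping parts with the origin at the bottom-left of its bounding rectangle.
Bottom flange: 290 × 16, A = 4 640 mm², y = 8 mm, Ī = 98 987 mm⁴.
Web: 6 × 310, A = 1 860 mm², y = 171 mm, Ī = 14 895 500 mm⁴.
Top flange: 290 × 16, A = 4 640 mm², y = 334 mm, Ī = 98 987 mm⁴.
Hole (subtracted): ⌀8, A = 50.265 mm², y = 8 mm, Ī = 201.06 mm⁴.
Centroid: ȳ = ΣA·y / ΣA = 171.74 mm.
Transfer each piece to the horizontal centroidal axis using Ī + A·d² with d = y − 171.74:
  bottom flange: d = -163.74 mm → contributes +124 499 242 mm⁴
  web: d = -0.73882 mm → contributes +14 896 515 mm⁴
  top flange: d = 162.26 mm → contributes +122 264 117 mm⁴
  hole: d = -163.74 mm → contributes −1 347 839 mm⁴
Total I = 260 312 035 mm⁴.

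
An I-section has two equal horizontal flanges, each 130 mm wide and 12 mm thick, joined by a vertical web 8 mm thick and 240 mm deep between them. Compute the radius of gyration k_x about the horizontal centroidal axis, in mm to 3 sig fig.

Break the section into simple shapes (no overlaps), measuring from the bottom-left corner of the bounding box.
Bottom flange: 130 × 12, A = 1 560 mm², y = 6 mm, Ī = 18 720 mm⁴.
Web: 8 × 240, A = 1 920 mm², y = 132 mm, Ī = 9 216 000 mm⁴.
Top flange: 130 × 12, A = 1 560 mm², y = 258 mm, Ī = 18 720 mm⁴.
By symmetry the centroid is at mid-height, ȳ = 132 mm.
Transfer each piece to the horizontal centroidal axis using Ī + A·d² with d = y − 132:
  bottom flange: d = -126 mm → contributes +24 785 280 mm⁴
  web: d = 0 mm → contributes +9 216 000 mm⁴
  top flange: d = 126 mm → contributes +24 785 280 mm⁴
Total I = 58 786 560 mm⁴.
Radius of gyration: k = √(I/A) = √(58 786 560 / 5 040) = 108 mm.

k_x ≈ 108 mm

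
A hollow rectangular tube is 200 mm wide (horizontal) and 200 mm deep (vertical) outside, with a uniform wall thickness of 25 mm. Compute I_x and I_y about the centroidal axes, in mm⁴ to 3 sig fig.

Treat the section as a set of non-overlapping primitives; coordinates are from the bounding-box lower-left.
Outer rectangle: 200 × 200, A = 40 000 mm², y = 100 mm, Ī = 133 333 333 mm⁴.
Inner void (subtracted): 150 × 150, A = 22 500 mm², y = 100 mm, Ī = 42 187 500 mm⁴.
By symmetry the centroid is at mid-height, ȳ = 100 mm.
All pieces are centred on the centroidal x-axis, so I = ΣĪ (holes subtracted) = 91 145 833 mm⁴.
Repeating about the centroidal y-axis gives I_y = 91 145 833 mm⁴.

I_x ≈ 9.11 × 10⁷ mm⁴, I_y ≈ 9.11 × 10⁷ mm⁴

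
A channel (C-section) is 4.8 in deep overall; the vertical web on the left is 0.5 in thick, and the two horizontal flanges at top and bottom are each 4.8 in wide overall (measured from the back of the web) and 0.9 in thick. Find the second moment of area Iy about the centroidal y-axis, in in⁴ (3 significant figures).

Treat the section as a set of non-overlapping primitives; coordinates are from the bounding-box lower-left.
Web: 0.5 × 4.8, A = 2.4 in², x = 0.25 in, Ī = 0.05 in⁴.
Top flange (beyond web): 4.3 × 0.9, A = 3.87 in², x = 2.65 in, Ī = 5.963 in⁴.
Bottom flange (beyond web): 4.3 × 0.9, A = 3.87 in², x = 2.65 in, Ī = 5.963 in⁴.
Centroid: x̄ = ΣA·x / ΣA = 2.082 in.
Transfer each piece to the centroidal y-axis using Ī + A·d² with d = x − 2.082:
  web: d = -1.832 in → contributes +8.1045 in⁴
  top flange (beyond web): d = 0.56805 in → contributes +7.2118 in⁴
  bottom flange (beyond web): d = 0.56805 in → contributes +7.2118 in⁴
Total I = 22.528 in⁴.

Iy ≈ 22.5 in⁴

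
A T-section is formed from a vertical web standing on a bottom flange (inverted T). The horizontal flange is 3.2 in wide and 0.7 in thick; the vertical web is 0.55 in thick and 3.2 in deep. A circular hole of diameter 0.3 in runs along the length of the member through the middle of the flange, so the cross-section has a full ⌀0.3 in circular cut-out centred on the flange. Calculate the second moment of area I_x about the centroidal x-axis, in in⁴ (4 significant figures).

I_x ≈ 5.288 in⁴

Split into non-overlapping primitives; take the origin at the lower-left of the bounding box.
Flange: 3.2 × 0.7, A = 2.24 in², y = 0.35 in, Ī = 0.0914667 in⁴.
Web: 0.55 × 3.2, A = 1.76 in², y = 2.3 in, Ī = 1.50187 in⁴.
Hole (subtracted): ⌀0.3, A = 0.0706858 in², y = 0.35 in, Ī = 0.000397608 in⁴.
Centroid: ȳ = ΣA·y / ΣA = 1.22343 in.
Transfer each piece to the centroidal x-axis using Ī + A·d² with d = y − 1.22343:
  flange: d = -0.873435 in → contributes +1.80034 in⁴
  web: d = 1.07657 in → contributes +3.54169 in⁴
  hole: d = -0.873435 in → contributes −0.054323 in⁴
Total I = 5.28771 in⁴.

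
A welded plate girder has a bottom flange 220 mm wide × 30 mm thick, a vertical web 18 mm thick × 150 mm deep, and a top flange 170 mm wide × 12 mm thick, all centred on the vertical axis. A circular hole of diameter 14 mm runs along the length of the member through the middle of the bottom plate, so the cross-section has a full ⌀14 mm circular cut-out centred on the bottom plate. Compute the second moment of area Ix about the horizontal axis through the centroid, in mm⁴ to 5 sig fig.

Break the section into simple shapes (no overlaps), measuring from the bottom-left corner of the bounding box.
Bottom plate: 220 × 30, A = 6 600 mm², y = 15 mm, Ī = 495 000 mm⁴.
Web plate: 18 × 150, A = 2 700 mm², y = 105 mm, Ī = 5 062 500 mm⁴.
Top plate: 170 × 12, A = 2 040 mm², y = 186 mm, Ī = 24 480 mm⁴.
Hole (subtracted): ⌀14, A = 153.938 mm², y = 15 mm, Ī = 1885.741 mm⁴.
Centroid: ȳ = ΣA·y / ΣA = 67.9087 mm.
Transfer each piece to the horizontal axis through the centroid using Ī + A·d² with d = y − 67.9087:
  bottom plate: d = -52.9087 mm → contributes +18 970 582 mm⁴
  web plate: d = 37.0913 mm → contributes +8 777 064 mm⁴
  top plate: d = 118.0913 mm → contributes +28 473 412 mm⁴
  hole: d = -52.9087 mm → contributes −432809.2 mm⁴
Total I = 55 788 249 mm⁴.

Ix ≈ 5.5788 × 10⁷ mm⁴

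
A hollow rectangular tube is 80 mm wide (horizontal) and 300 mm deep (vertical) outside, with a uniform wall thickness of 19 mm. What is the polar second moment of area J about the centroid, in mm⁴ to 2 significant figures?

Break the section into simple shapes (no overlaps), measuring from the bottom-left corner of the bounding box.
Outer rectangle: 80 × 300, A = 24 000 mm², y = 150 mm, Ī = 180 000 000 mm⁴.
Inner void (subtracted): 42 × 262, A = 11 004 mm², y = 150 mm, Ī = 62 946 548 mm⁴.
By symmetry the centroid is at mid-height, ȳ = 150 mm.
All pieces are centred on the centroidal x-axis, so I = ΣĪ (holes subtracted) = 117 053 452 mm⁴.
Repeating about the centroidal y-axis gives I_y = 11 182 412 mm⁴.
Polar second moment: J = I_x + I_y = 128 235 864 mm⁴.

J ≈ 1.3 × 10⁸ mm⁴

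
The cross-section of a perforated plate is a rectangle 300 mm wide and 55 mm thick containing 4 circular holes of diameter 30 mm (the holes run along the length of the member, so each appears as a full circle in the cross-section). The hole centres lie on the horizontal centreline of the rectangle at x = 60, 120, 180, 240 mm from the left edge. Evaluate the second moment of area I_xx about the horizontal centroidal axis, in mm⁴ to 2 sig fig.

Decompose the section into non-overlapping parts with the origin at the bottom-left of its bounding rectangle.
Plate: 300 × 55, A = 16 500 mm², y = 27.5 mm, Ī = 4 159 375 mm⁴.
Hole 1 (subtracted): ⌀30, A = 706.9 mm², y = 27.5 mm, Ī = 39 761 mm⁴.
Hole 2 (subtracted): ⌀30, A = 706.9 mm², y = 27.5 mm, Ī = 39 761 mm⁴.
Hole 3 (subtracted): ⌀30, A = 706.9 mm², y = 27.5 mm, Ī = 39 761 mm⁴.
Hole 4 (subtracted): ⌀30, A = 706.9 mm², y = 27.5 mm, Ī = 39 761 mm⁴.
By symmetry the centroid is at mid-height, ȳ = 27.5 mm.
All pieces are centred on the horizontal centroidal axis, so I = ΣĪ (holes subtracted) = 4 000 332 mm⁴.

I_xx ≈ 4.0 × 10⁶ mm⁴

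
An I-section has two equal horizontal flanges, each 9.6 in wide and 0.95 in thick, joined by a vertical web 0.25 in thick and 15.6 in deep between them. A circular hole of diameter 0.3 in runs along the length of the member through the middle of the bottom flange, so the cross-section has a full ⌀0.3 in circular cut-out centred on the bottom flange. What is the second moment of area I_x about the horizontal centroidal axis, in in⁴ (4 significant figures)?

I_x ≈ 1325 in⁴

Split into non-overlapping primitives; take the origin at the lower-left of the bounding box.
Bottom flange: 9.6 × 0.95, A = 9.12 in², y = 0.475 in, Ī = 0.6859 in⁴.
Web: 0.25 × 15.6, A = 3.9 in², y = 8.75 in, Ī = 79.092 in⁴.
Top flange: 9.6 × 0.95, A = 9.12 in², y = 17.025 in, Ī = 0.6859 in⁴.
Hole (subtracted): ⌀0.3, A = 0.0706858 in², y = 0.475 in, Ī = 0.000397608 in⁴.
Centroid: ȳ = ΣA·y / ΣA = 8.7765 in.
Transfer each piece to the horizontal centroidal axis using Ī + A·d² with d = y − 8.7765:
  bottom flange: d = -8.3015 in → contributes +629.19 in⁴
  web: d = -0.026504 in → contributes +79.0947 in⁴
  top flange: d = 8.2485 in → contributes +621.19 in⁴
  hole: d = -8.3015 in → contributes −4.87171 in⁴
Total I = 1324.6 in⁴.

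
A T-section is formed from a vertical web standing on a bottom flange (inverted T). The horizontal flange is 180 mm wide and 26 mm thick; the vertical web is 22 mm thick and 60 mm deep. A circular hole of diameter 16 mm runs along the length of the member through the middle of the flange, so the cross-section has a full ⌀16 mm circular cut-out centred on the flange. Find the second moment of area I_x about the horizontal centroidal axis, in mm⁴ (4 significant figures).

Treat the section as a set of non-overlapping primitives; coordinates are from the bounding-box lower-left.
Flange: 180 × 26, A = 4 680 mm², y = 13 mm, Ī = 263 640 mm⁴.
Web: 22 × 60, A = 1 320 mm², y = 56 mm, Ī = 396 000 mm⁴.
Hole (subtracted): ⌀16, A = 201.062 mm², y = 13 mm, Ī = 3216.99 mm⁴.
Centroid: ȳ = ΣA·y / ΣA = 22.788 mm.
Transfer each piece to the horizontal centroidal axis using Ī + A·d² with d = y − 22.788:
  flange: d = -9.788 mm → contributes +712 007 mm⁴
  web: d = 33.212 mm → contributes +1 852 009 mm⁴
  hole: d = -9.788 mm → contributes −22479.7 mm⁴
Total I = 2 541 536 mm⁴.

I_x ≈ 2.542 × 10⁶ mm⁴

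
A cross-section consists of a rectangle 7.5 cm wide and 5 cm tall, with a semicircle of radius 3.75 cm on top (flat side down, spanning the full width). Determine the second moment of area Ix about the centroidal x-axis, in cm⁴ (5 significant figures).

Split into non-overlapping primitives; take the origin at the lower-left of the bounding box.
Rectangular body: 7.5 × 5, A = 37.5 cm², y = 2.5 cm, Ī = 78.125 cm⁴.
Semicircular cap: semicircle r = 3.75, A = 22.08932 cm², y = 6.591549 cm, Ī = 21.70487 cm⁴.
Centroid: ȳ = ΣA·y / ΣA = 4.016707 cm.
Transfer each piece to the centroidal x-axis using Ī + A·d² with d = y − 4.016707:
  rectangular body: d = -1.516707 cm → contributes +164.39 cm⁴
  semicircular cap: d = 2.574842 cm → contributes +168.1529 cm⁴
Total I = 332.543 cm⁴.

Ix ≈ 332.54 cm⁴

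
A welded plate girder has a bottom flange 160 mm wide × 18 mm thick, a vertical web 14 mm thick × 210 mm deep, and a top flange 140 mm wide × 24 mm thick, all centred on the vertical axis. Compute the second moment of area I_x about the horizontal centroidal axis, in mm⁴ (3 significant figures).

I_x ≈ 9.40 × 10⁷ mm⁴

Break the section into simple shapes (no overlaps), measuring from the bottom-left corner of the bounding box.
Bottom plate: 160 × 18, A = 2 880 mm², y = 9 mm, Ī = 77 760 mm⁴.
Web plate: 14 × 210, A = 2 940 mm², y = 123 mm, Ī = 10 804 500 mm⁴.
Top plate: 140 × 24, A = 3 360 mm², y = 240 mm, Ī = 161 280 mm⁴.
Centroid: ȳ = ΣA·y / ΣA = 130.06 mm.
Transfer each piece to the horizontal centroidal axis using Ī + A·d² with d = y − 130.06:
  bottom plate: d = -121.06 mm → contributes +42 284 848 mm⁴
  web plate: d = -7.0588 mm → contributes +10 950 991 mm⁴
  top plate: d = 109.94 mm → contributes +40 773 809 mm⁴
Total I = 94 009 648 mm⁴.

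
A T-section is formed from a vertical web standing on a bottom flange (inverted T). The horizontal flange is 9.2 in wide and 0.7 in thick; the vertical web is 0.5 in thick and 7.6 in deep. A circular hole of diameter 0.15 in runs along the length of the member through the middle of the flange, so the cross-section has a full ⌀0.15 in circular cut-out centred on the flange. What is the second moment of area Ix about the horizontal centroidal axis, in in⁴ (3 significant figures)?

Split into non-overlapping primitives; take the origin at the lower-left of the bounding box.
Flange: 9.2 × 0.7, A = 6.44 in², y = 0.35 in, Ī = 0.26297 in⁴.
Web: 0.5 × 7.6, A = 3.8 in², y = 4.5 in, Ī = 18.291 in⁴.
Hole (subtracted): ⌀0.15, A = 0.017671 in², y = 0.35 in, Ī = 0.00002485 in⁴.
Centroid: ȳ = ΣA·y / ΣA = 1.8927 in.
Transfer each piece to the horizontal centroidal axis using Ī + A·d² with d = y − 1.8927:
  flange: d = -1.5427 in → contributes +15.59 in⁴
  web: d = 2.6073 in → contributes +44.123 in⁴
  hole: d = -1.5427 in → contributes −0.042082 in⁴
Total I = 59.671 in⁴.

Ix ≈ 59.7 in⁴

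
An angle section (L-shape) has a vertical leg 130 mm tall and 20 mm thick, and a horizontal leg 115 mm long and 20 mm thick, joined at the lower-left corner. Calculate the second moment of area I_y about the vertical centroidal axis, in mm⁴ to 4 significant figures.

I_y ≈ 5.145 × 10⁶ mm⁴

Decompose the section into non-overlapping parts with the origin at the bottom-left of its bounding rectangle.
Vertical leg: 20 × 130, A = 2 600 mm², x = 10 mm, Ī = 86666.7 mm⁴.
Horizontal leg (remainder): 95 × 20, A = 1 900 mm², x = 67.5 mm, Ī = 1 428 958 mm⁴.
Centroid: x̄ = ΣA·x / ΣA = 34.2778 mm.
Transfer each piece to the vertical centroidal axis using Ī + A·d² with d = x − 34.2778:
  vertical leg: d = -24.2778 mm → contributes +1 619 134 mm⁴
  horizontal leg (remainder): d = 33.2222 mm → contributes +3 526 019 mm⁴
Total I = 5 145 153 mm⁴.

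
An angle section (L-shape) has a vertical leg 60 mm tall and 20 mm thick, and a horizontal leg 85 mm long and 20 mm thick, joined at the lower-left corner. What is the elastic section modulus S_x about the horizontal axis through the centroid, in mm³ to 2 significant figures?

Split into non-overlapping primitives; take the origin at the lower-left of the bounding box.
Vertical leg: 20 × 60, A = 1 200 mm², y = 30 mm, Ī = 360 000 mm⁴.
Horizontal leg (remainder): 65 × 20, A = 1 300 mm², y = 10 mm, Ī = 43 333 mm⁴.
Centroid: ȳ = ΣA·y / ΣA = 19.6 mm.
Transfer each piece to the horizontal axis through the centroid using Ī + A·d² with d = y − 19.6:
  vertical leg: d = 10.4 mm → contributes +489 792 mm⁴
  horizontal leg (remainder): d = -9.6 mm → contributes +163 141 mm⁴
Total I = 652 933 mm⁴.
Extreme fibre distance c = 40.4 mm; S = I/c = 16 162 mm³.

S_x ≈ 1.6 × 10⁴ mm³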